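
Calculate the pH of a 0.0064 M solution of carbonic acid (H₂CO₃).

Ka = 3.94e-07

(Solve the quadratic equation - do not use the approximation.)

x² + Ka×x - Ka×C = 0. Using quadratic formula: [H⁺] = 5.0019e-05

pH = 4.30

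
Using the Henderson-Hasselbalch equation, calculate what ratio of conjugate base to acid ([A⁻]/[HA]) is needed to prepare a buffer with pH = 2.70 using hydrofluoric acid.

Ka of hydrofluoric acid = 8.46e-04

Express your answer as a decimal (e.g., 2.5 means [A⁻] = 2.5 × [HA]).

pKa = -log(8.46e-04) = 3.0726. pH = pKa + log([A⁻]/[HA]), so log([A⁻]/[HA]) = pH − pKa = 2.70 − 3.0726 = -0.3726. [A⁻]/[HA] = 10^(-0.3726) = 0.424

[A⁻]/[HA] = 0.424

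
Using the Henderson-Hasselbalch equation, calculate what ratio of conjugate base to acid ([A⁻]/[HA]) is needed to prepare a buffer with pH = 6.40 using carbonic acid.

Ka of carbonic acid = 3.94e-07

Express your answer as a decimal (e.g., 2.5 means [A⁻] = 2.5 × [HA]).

pKa = -log(3.94e-07) = 6.4045. pH = pKa + log([A⁻]/[HA]), so log([A⁻]/[HA]) = pH − pKa = 6.40 − 6.4045 = -0.0045. [A⁻]/[HA] = 10^(-0.0045) = 0.990

[A⁻]/[HA] = 0.990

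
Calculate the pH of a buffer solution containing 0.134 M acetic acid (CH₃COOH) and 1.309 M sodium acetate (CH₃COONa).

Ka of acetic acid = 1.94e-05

pKa = -log(1.94e-05) = 4.71. pH = pKa + log([A⁻]/[HA]) = 4.71 + log(1.309/0.134)

pH = 5.70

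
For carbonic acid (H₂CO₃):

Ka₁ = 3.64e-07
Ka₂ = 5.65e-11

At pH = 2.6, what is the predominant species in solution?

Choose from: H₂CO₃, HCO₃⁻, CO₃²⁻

pKa₁ = 6.44, pKa₂ = 10.25. For a polyprotic acid the predominant species crosses at each pKa: below pKa_n the protonated form dominates, above it the deprotonated form does. At pH = 2.6, the predominant species is H₂CO₃.

H₂CO₃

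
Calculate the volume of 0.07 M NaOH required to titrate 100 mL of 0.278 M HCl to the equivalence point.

At equivalence: moles acid = moles base. moles HCl = 0.278 × 100/1000 = 0.0278 mol. V_base = moles / 0.07 × 1000 = 397.1 mL.

V_{base} = 397.1 mL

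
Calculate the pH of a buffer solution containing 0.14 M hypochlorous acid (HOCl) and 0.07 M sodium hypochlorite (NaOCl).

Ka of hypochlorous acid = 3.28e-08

pKa = -log(3.28e-08) = 7.48. pH = pKa + log([A⁻]/[HA]) = 7.48 + log(0.07/0.14)

pH = 7.18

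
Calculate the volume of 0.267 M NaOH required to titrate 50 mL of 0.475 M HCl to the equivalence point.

At equivalence: moles acid = moles base. moles HCl = 0.475 × 50/1000 = 0.02375 mol. V_base = moles / 0.267 × 1000 = 89.0 mL.

V_{base} = 89.0 mL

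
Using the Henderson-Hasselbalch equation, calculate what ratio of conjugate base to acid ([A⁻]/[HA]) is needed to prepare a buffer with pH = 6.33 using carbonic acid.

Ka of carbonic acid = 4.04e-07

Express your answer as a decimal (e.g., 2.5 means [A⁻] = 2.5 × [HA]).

pKa = -log(4.04e-07) = 6.3936. pH = pKa + log([A⁻]/[HA]), so log([A⁻]/[HA]) = pH − pKa = 6.33 − 6.3936 = -0.0636. [A⁻]/[HA] = 10^(-0.0636) = 0.864

[A⁻]/[HA] = 0.864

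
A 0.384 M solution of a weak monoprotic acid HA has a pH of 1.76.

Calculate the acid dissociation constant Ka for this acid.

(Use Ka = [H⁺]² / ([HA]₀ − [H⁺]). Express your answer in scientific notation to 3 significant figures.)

[H⁺] = 10^(−pH) = 10^(−1.76) = 1.738e-02 M. For HA ⇌ H⁺ + A⁻, Ka = [H⁺][A⁻]/[HA] = [H⁺]² / ([HA]₀ − [H⁺]) = (1.738e-02)² / (0.384 − 1.738e-02) = 8.24e-04.

K_a = 8.24e-04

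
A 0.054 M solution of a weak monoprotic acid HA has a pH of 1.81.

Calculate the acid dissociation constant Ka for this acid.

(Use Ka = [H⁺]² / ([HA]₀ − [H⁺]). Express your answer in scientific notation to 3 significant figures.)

[H⁺] = 10^(−pH) = 10^(−1.81) = 1.549e-02 M. For HA ⇌ H⁺ + A⁻, Ka = [H⁺][A⁻]/[HA] = [H⁺]² / ([HA]₀ − [H⁺]) = (1.549e-02)² / (0.054 − 1.549e-02) = 6.23e-03.

K_a = 6.23e-03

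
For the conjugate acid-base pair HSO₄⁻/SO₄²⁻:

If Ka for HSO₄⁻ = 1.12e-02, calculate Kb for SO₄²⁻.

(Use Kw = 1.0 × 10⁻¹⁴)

For a conjugate pair Ka × Kb = Kw, so Kb = Kw/Ka = 1.0 × 10⁻¹⁴ / 1.12e-02 = 8.93e-13.

K_b = 8.93e-13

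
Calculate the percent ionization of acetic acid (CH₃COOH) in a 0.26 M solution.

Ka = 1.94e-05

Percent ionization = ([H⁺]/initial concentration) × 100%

Using Ka equilibrium: x² + Ka×x - Ka×C = 0. Solving: [H⁺] = 2.2362e-03. Percent = (2.2362e-03/0.26) × 100

Percent ionization = 0.86%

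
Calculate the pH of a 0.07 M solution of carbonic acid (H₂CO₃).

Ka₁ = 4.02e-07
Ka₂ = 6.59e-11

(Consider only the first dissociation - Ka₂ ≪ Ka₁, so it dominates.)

First dissociation dominates. From Ka₁ = [H⁺][HA⁻]/[H₂A], x² + Ka₁·x − Ka₁·C = 0 with C = 0.07 M and Ka₁ = 4.02e-07. Solving: [H⁺] = (−Ka₁ + √(Ka₁² + 4·Ka₁·C)) / 2 = 1.6755e-04 M. pH = -log(1.6755e-04) = 3.78.

pH = 3.78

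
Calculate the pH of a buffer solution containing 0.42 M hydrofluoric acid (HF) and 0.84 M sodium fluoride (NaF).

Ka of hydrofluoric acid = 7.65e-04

pKa = -log(7.65e-04) = 3.12. pH = pKa + log([A⁻]/[HA]) = 3.12 + log(0.84/0.42)

pH = 3.42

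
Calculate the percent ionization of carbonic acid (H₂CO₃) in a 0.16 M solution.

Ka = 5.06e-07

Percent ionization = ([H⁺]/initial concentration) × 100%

Using Ka equilibrium: x² + Ka×x - Ka×C = 0. Solving: [H⁺] = 2.8428e-04. Percent = (2.8428e-04/0.16) × 100

Percent ionization = 0.178%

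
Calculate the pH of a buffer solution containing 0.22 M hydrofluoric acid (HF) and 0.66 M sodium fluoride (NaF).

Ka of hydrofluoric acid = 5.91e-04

pKa = -log(5.91e-04) = 3.23. pH = pKa + log([A⁻]/[HA]) = 3.23 + log(0.66/0.22)

pH = 3.71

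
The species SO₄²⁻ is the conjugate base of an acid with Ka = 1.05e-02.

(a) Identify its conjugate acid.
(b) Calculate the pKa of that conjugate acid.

(a) The conjugate acid is formed by adding one H⁺ to SO₄²⁻, giving HSO₄⁻. (b) pKa = -log(Ka) = -log(1.05e-02) = 1.98.

Conjugate acid: HSO₄⁻; pK_a = 1.98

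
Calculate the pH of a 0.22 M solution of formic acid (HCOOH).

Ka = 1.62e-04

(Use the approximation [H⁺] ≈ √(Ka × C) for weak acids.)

[H⁺] = √(Ka × C) = √(1.62e-04 × 0.22) = 5.9699e-03. pH = -log(5.9699e-03)

pH = 2.22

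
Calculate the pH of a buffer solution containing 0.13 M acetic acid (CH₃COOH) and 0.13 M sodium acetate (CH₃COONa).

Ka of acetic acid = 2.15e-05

pKa = -log(2.15e-05) = 4.67. pH = pKa + log([A⁻]/[HA]) = 4.67 + log(0.13/0.13)

pH = 4.67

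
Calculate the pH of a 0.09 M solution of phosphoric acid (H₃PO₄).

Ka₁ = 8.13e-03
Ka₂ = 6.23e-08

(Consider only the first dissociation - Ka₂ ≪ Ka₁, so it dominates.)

First dissociation dominates. From Ka₁ = [H⁺][HA⁻]/[H₂A], x² + Ka₁·x − Ka₁·C = 0 with C = 0.09 M and Ka₁ = 8.13e-03. Solving: [H⁺] = (−Ka₁ + √(Ka₁² + 4·Ka₁·C)) / 2 = 2.3289e-02 M. pH = -log(2.3289e-02) = 1.63.

pH = 1.63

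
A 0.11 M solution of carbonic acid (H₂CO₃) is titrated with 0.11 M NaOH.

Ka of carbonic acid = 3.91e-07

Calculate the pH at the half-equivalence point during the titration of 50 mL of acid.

At half-equivalence [HA] = [A⁻], so Henderson-Hasselbalch gives pH = pKa = -log(3.91e-07) = 6.41.

pH = pKa = 6.41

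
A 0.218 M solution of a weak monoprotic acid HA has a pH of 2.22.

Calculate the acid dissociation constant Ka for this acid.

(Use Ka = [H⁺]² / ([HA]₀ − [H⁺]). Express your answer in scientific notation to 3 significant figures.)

[H⁺] = 10^(−pH) = 10^(−2.22) = 6.026e-03 M. For HA ⇌ H⁺ + A⁻, Ka = [H⁺][A⁻]/[HA] = [H⁺]² / ([HA]₀ − [H⁺]) = (6.026e-03)² / (0.218 − 6.026e-03) = 1.71e-04.

K_a = 1.71e-04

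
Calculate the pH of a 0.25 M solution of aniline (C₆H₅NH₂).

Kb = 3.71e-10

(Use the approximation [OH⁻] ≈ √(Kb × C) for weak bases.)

[OH⁻] = √(Kb × C) = √(3.71e-10 × 0.25) = 9.6307e-06. pOH = 5.02, pH = 14 - pOH

pH = 8.98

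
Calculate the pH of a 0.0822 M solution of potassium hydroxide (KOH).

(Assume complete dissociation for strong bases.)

[OH⁻] = 0.0822 M for strong base. pOH = -log[OH⁻] = 1.09, pH = 14 - pOH

pH = 12.91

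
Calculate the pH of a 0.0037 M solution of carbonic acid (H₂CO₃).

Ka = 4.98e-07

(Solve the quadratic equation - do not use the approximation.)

x² + Ka×x - Ka×C = 0. Using quadratic formula: [H⁺] = 4.2677e-05

pH = 4.37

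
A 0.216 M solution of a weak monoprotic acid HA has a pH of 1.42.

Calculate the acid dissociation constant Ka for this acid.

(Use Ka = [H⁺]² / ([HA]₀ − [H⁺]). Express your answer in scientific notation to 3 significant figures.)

[H⁺] = 10^(−pH) = 10^(−1.42) = 3.802e-02 M. For HA ⇌ H⁺ + A⁻, Ka = [H⁺][A⁻]/[HA] = [H⁺]² / ([HA]₀ − [H⁺]) = (3.802e-02)² / (0.216 − 3.802e-02) = 8.12e-03.

K_a = 8.12e-03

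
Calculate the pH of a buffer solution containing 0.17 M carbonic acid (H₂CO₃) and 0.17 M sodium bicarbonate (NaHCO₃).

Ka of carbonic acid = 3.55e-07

pKa = -log(3.55e-07) = 6.45. pH = pKa + log([A⁻]/[HA]) = 6.45 + log(0.17/0.17)

pH = 6.45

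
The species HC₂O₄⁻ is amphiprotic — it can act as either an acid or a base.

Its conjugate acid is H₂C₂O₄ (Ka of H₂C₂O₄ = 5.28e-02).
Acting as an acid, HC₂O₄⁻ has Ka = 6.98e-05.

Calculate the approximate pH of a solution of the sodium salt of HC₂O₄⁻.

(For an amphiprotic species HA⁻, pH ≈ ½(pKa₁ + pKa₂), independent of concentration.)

pKa₁ = -log(5.28e-02) = 1.28; pKa₂ = -log(6.98e-05) = 4.16. For an amphiprotic species, pH ≈ ½(pKa₁ + pKa₂) = ½(1.28 + 4.16) = 2.72.

pH = 2.72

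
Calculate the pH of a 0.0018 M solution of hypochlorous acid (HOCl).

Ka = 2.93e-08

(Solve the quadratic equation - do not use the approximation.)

x² + Ka×x - Ka×C = 0. Using quadratic formula: [H⁺] = 7.2476e-06

pH = 5.14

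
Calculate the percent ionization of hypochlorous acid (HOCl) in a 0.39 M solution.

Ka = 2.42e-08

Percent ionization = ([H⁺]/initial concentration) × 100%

Using Ka equilibrium: x² + Ka×x - Ka×C = 0. Solving: [H⁺] = 9.7137e-05. Percent = (9.7137e-05/0.39) × 100

Percent ionization = 0.0249%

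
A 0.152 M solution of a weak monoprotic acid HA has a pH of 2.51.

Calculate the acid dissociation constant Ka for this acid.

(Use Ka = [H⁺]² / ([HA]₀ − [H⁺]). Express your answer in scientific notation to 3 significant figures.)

[H⁺] = 10^(−pH) = 10^(−2.51) = 3.090e-03 M. For HA ⇌ H⁺ + A⁻, Ka = [H⁺][A⁻]/[HA] = [H⁺]² / ([HA]₀ − [H⁺]) = (3.090e-03)² / (0.152 − 3.090e-03) = 6.41e-05.

K_a = 6.41e-05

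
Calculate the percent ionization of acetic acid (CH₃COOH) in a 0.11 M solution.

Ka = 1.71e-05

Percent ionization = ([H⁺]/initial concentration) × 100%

Using Ka equilibrium: x² + Ka×x - Ka×C = 0. Solving: [H⁺] = 1.3630e-03. Percent = (1.3630e-03/0.11) × 100

Percent ionization = 1.24%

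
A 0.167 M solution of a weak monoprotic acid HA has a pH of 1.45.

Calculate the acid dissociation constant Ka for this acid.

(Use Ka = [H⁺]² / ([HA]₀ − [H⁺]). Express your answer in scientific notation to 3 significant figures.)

[H⁺] = 10^(−pH) = 10^(−1.45) = 3.548e-02 M. For HA ⇌ H⁺ + A⁻, Ka = [H⁺][A⁻]/[HA] = [H⁺]² / ([HA]₀ − [H⁺]) = (3.548e-02)² / (0.167 − 3.548e-02) = 9.57e-03.

K_a = 9.57e-03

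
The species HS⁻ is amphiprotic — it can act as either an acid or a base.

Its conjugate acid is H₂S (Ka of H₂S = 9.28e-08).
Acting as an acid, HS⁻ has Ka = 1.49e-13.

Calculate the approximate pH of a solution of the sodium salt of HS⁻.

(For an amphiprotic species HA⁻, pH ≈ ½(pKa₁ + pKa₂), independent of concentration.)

pKa₁ = -log(9.28e-08) = 7.03; pKa₂ = -log(1.49e-13) = 12.83. For an amphiprotic species, pH ≈ ½(pKa₁ + pKa₂) = ½(7.03 + 12.83) = 9.93.

pH = 9.93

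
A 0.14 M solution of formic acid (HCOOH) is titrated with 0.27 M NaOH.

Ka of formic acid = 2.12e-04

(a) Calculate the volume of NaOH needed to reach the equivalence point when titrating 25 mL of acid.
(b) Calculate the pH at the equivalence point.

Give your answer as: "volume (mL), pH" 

moles acid = 0.14 × 25/1000 = 0.0035 mol; V_base = moles/0.27 × 1000 = 13.0 mL. At equivalence only the conjugate base is present: [A⁻] = 0.0035/0.038 = 9.2195e-02 M. Kb = Kw/Ka = 4.72e-11; [OH⁻] = √(Kb × [A⁻]) = 2.0854e-06; pOH = 5.68; pH = 14 - pOH = 8.32.

V = 13.0 mL, pH = 8.32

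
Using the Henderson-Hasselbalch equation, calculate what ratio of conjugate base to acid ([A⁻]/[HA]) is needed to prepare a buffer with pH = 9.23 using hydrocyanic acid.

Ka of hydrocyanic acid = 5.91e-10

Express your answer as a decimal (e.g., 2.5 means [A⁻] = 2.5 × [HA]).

pKa = -log(5.91e-10) = 9.2284. pH = pKa + log([A⁻]/[HA]), so log([A⁻]/[HA]) = pH − pKa = 9.23 − 9.2284 = 0.0016. [A⁻]/[HA] = 10^(0.0016) = 1.00

[A⁻]/[HA] = 1.00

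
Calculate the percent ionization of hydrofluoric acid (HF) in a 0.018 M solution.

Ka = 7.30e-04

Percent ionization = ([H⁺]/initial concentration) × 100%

Using Ka equilibrium: x² + Ka×x - Ka×C = 0. Solving: [H⁺] = 3.2782e-03. Percent = (3.2782e-03/0.018) × 100

Percent ionization = 18.2%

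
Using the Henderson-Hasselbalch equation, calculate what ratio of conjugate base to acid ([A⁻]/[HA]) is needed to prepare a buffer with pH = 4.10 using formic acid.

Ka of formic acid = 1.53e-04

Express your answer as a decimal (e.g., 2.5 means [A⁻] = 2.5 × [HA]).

pKa = -log(1.53e-04) = 3.8153. pH = pKa + log([A⁻]/[HA]), so log([A⁻]/[HA]) = pH − pKa = 4.10 − 3.8153 = 0.2847. [A⁻]/[HA] = 10^(0.2847) = 1.93

[A⁻]/[HA] = 1.93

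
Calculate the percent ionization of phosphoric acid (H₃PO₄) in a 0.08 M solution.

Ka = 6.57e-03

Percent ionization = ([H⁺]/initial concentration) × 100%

Using Ka equilibrium: x² + Ka×x - Ka×C = 0. Solving: [H⁺] = 1.9875e-02. Percent = (1.9875e-02/0.08) × 100

Percent ionization = 24.8%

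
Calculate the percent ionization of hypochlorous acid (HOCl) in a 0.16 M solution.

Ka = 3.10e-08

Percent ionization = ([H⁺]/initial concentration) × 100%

Using Ka equilibrium: x² + Ka×x - Ka×C = 0. Solving: [H⁺] = 7.0412e-05. Percent = (7.0412e-05/0.16) × 100

Percent ionization = 0.044%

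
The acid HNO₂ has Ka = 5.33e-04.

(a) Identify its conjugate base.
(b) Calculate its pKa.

(a) The conjugate base is formed by removing one H⁺ from HNO₂, giving NO₂⁻. (b) pKa = -log(Ka) = -log(5.33e-04) = 3.27.

Conjugate base: NO₂⁻; pK_a = 3.27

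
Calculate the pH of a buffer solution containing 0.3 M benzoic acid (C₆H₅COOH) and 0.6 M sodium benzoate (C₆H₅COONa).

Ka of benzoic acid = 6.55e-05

pKa = -log(6.55e-05) = 4.18. pH = pKa + log([A⁻]/[HA]) = 4.18 + log(0.6/0.3)

pH = 4.48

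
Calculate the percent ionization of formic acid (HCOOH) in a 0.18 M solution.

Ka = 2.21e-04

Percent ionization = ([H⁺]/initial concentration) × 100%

Using Ka equilibrium: x² + Ka×x - Ka×C = 0. Solving: [H⁺] = 6.1976e-03. Percent = (6.1976e-03/0.18) × 100

Percent ionization = 3.44%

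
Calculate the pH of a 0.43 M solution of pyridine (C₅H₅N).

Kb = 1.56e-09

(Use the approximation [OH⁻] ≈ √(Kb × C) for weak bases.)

[OH⁻] = √(Kb × C) = √(1.56e-09 × 0.43) = 2.5900e-05. pOH = 4.59, pH = 14 - pOH

pH = 9.41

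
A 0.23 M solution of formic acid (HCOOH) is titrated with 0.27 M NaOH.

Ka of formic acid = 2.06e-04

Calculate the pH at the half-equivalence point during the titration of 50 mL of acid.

At half-equivalence [HA] = [A⁻], so Henderson-Hasselbalch gives pH = pKa = -log(2.06e-04) = 3.69.

pH = pKa = 3.69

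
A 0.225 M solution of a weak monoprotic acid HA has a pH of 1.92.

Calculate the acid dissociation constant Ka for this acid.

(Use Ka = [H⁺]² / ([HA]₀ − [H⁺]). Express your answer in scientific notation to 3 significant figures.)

[H⁺] = 10^(−pH) = 10^(−1.92) = 1.202e-02 M. For HA ⇌ H⁺ + A⁻, Ka = [H⁺][A⁻]/[HA] = [H⁺]² / ([HA]₀ − [H⁺]) = (1.202e-02)² / (0.225 − 1.202e-02) = 6.79e-04.

K_a = 6.79e-04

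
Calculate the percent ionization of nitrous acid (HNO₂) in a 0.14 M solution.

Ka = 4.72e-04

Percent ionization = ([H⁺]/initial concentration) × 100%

Using Ka equilibrium: x² + Ka×x - Ka×C = 0. Solving: [H⁺] = 7.8964e-03. Percent = (7.8964e-03/0.14) × 100

Percent ionization = 5.64%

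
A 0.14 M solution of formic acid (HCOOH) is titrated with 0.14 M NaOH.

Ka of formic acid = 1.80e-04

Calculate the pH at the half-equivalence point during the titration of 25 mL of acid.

At half-equivalence [HA] = [A⁻], so Henderson-Hasselbalch gives pH = pKa = -log(1.80e-04) = 3.74.

pH = pKa = 3.74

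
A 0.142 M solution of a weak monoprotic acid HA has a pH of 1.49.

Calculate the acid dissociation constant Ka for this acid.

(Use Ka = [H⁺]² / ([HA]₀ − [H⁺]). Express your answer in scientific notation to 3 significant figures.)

[H⁺] = 10^(−pH) = 10^(−1.49) = 3.236e-02 M. For HA ⇌ H⁺ + A⁻, Ka = [H⁺][A⁻]/[HA] = [H⁺]² / ([HA]₀ − [H⁺]) = (3.236e-02)² / (0.142 − 3.236e-02) = 9.55e-03.

K_a = 9.55e-03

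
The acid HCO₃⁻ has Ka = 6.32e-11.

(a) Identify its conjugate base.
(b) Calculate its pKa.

(a) The conjugate base is formed by removing one H⁺ from HCO₃⁻, giving CO₃²⁻. (b) pKa = -log(Ka) = -log(6.32e-11) = 10.20.

Conjugate base: CO₃²⁻; pK_a = 10.20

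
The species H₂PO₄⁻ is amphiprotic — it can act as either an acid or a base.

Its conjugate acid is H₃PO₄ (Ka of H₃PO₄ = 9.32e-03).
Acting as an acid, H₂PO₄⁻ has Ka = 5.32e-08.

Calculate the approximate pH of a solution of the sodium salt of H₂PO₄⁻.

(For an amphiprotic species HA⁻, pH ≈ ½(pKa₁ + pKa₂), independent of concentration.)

pKa₁ = -log(9.32e-03) = 2.03; pKa₂ = -log(5.32e-08) = 7.27. For an amphiprotic species, pH ≈ ½(pKa₁ + pKa₂) = ½(2.03 + 7.27) = 4.65.

pH = 4.65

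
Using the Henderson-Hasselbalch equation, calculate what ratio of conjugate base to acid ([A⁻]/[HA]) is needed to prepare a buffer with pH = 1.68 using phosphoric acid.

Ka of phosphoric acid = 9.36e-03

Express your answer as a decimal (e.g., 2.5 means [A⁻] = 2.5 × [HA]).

pKa = -log(9.36e-03) = 2.0287. pH = pKa + log([A⁻]/[HA]), so log([A⁻]/[HA]) = pH − pKa = 1.68 − 2.0287 = -0.3487. [A⁻]/[HA] = 10^(-0.3487) = 0.448

[A⁻]/[HA] = 0.448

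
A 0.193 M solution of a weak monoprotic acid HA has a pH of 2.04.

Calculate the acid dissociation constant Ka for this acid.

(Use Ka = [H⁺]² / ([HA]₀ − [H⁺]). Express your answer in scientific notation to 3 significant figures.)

[H⁺] = 10^(−pH) = 10^(−2.04) = 9.120e-03 M. For HA ⇌ H⁺ + A⁻, Ka = [H⁺][A⁻]/[HA] = [H⁺]² / ([HA]₀ − [H⁺]) = (9.120e-03)² / (0.193 − 9.120e-03) = 4.52e-04.

K_a = 4.52e-04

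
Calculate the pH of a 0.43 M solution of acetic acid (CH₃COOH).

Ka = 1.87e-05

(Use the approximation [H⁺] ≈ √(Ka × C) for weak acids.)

[H⁺] = √(Ka × C) = √(1.87e-05 × 0.43) = 2.8357e-03. pH = -log(2.8357e-03)

pH = 2.55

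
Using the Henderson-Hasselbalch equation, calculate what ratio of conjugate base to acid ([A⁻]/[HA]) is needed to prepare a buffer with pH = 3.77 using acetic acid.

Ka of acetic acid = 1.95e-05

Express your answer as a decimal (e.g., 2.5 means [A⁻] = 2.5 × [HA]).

pKa = -log(1.95e-05) = 4.7100. pH = pKa + log([A⁻]/[HA]), so log([A⁻]/[HA]) = pH − pKa = 3.77 − 4.7100 = -0.9400. [A⁻]/[HA] = 10^(-0.9400) = 0.115

[A⁻]/[HA] = 0.115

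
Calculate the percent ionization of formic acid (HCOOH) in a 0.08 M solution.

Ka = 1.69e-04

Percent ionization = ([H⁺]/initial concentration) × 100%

Using Ka equilibrium: x² + Ka×x - Ka×C = 0. Solving: [H⁺] = 3.5934e-03. Percent = (3.5934e-03/0.08) × 100

Percent ionization = 4.49%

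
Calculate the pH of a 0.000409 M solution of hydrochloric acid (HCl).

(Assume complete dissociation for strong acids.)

[H⁺] = 0.000409 M for strong acid. pH = -log[H⁺] = -log(0.000409)

pH = 3.39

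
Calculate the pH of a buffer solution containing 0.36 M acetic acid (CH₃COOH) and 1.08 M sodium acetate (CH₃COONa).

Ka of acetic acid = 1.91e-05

pKa = -log(1.91e-05) = 4.72. pH = pKa + log([A⁻]/[HA]) = 4.72 + log(1.08/0.36)

pH = 5.20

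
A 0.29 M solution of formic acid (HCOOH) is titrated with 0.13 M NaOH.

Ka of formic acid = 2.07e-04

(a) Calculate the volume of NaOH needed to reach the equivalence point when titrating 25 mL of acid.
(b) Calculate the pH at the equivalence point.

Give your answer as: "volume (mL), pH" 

moles acid = 0.29 × 25/1000 = 0.00725 mol; V_base = moles/0.13 × 1000 = 55.8 mL. At equivalence only the conjugate base is present: [A⁻] = 0.00725/0.081 = 8.9762e-02 M. Kb = Kw/Ka = 4.83e-11; [OH⁻] = √(Kb × [A⁻]) = 2.0824e-06; pOH = 5.68; pH = 14 - pOH = 8.32.

V = 55.8 mL, pH = 8.32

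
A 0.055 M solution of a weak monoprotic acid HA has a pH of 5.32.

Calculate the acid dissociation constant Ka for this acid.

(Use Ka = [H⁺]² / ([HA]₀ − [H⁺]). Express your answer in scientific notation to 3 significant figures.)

[H⁺] = 10^(−pH) = 10^(−5.32) = 4.786e-06 M. For HA ⇌ H⁺ + A⁻, Ka = [H⁺][A⁻]/[HA] = [H⁺]² / ([HA]₀ − [H⁺]) = (4.786e-06)² / (0.055 − 4.786e-06) = 4.17e-10.

K_a = 4.17e-10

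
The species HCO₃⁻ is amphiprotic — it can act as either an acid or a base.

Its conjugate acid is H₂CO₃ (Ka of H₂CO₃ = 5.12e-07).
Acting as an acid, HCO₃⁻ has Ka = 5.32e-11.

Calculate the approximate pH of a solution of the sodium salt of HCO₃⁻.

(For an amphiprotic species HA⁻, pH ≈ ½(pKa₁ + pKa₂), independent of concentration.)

pKa₁ = -log(5.12e-07) = 6.29; pKa₂ = -log(5.32e-11) = 10.27. For an amphiprotic species, pH ≈ ½(pKa₁ + pKa₂) = ½(6.29 + 10.27) = 8.28.

pH = 8.28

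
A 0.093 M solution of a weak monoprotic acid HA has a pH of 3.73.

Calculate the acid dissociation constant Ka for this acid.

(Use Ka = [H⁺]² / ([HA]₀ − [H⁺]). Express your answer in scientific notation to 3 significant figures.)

[H⁺] = 10^(−pH) = 10^(−3.73) = 1.862e-04 M. For HA ⇌ H⁺ + A⁻, Ka = [H⁺][A⁻]/[HA] = [H⁺]² / ([HA]₀ − [H⁺]) = (1.862e-04)² / (0.093 − 1.862e-04) = 3.74e-07.

K_a = 3.74e-07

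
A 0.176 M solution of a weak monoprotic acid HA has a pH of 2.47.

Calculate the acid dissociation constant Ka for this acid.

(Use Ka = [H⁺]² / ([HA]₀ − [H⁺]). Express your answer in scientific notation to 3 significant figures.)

[H⁺] = 10^(−pH) = 10^(−2.47) = 3.388e-03 M. For HA ⇌ H⁺ + A⁻, Ka = [H⁺][A⁻]/[HA] = [H⁺]² / ([HA]₀ − [H⁺]) = (3.388e-03)² / (0.176 − 3.388e-03) = 6.65e-05.

K_a = 6.65e-05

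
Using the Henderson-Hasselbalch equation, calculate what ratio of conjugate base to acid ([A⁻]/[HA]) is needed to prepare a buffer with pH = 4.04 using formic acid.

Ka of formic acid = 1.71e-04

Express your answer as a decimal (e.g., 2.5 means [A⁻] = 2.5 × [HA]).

pKa = -log(1.71e-04) = 3.7670. pH = pKa + log([A⁻]/[HA]), so log([A⁻]/[HA]) = pH − pKa = 4.04 − 3.7670 = 0.2730. [A⁻]/[HA] = 10^(0.2730) = 1.87

[A⁻]/[HA] = 1.87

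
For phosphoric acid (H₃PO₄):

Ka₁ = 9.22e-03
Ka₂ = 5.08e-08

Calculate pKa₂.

pKa₂ = -log(Ka₂) = -log(5.08e-08) = 7.29.

pK_{a2} = 7.29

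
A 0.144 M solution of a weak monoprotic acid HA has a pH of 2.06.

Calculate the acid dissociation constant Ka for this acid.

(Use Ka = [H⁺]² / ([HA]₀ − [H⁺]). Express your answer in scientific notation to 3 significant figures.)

[H⁺] = 10^(−pH) = 10^(−2.06) = 8.710e-03 M. For HA ⇌ H⁺ + A⁻, Ka = [H⁺][A⁻]/[HA] = [H⁺]² / ([HA]₀ − [H⁺]) = (8.710e-03)² / (0.144 − 8.710e-03) = 5.61e-04.

K_a = 5.61e-04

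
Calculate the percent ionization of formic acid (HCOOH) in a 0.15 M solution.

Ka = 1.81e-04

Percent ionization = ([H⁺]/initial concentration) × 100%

Using Ka equilibrium: x² + Ka×x - Ka×C = 0. Solving: [H⁺] = 5.1209e-03. Percent = (5.1209e-03/0.15) × 100

Percent ionization = 3.41%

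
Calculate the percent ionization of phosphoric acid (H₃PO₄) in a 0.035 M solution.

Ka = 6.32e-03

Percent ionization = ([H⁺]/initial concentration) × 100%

Using Ka equilibrium: x² + Ka×x - Ka×C = 0. Solving: [H⁺] = 1.2045e-02. Percent = (1.2045e-02/0.035) × 100

Percent ionization = 34.4%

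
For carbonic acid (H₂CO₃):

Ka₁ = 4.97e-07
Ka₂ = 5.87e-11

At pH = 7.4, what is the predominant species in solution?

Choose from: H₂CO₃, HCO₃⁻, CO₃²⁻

pKa₁ = 6.30, pKa₂ = 10.23. For a polyprotic acid the predominant species crosses at each pKa: below pKa_n the protonated form dominates, above it the deprotonated form does. At pH = 7.4, the predominant species is HCO₃⁻.

HCO₃⁻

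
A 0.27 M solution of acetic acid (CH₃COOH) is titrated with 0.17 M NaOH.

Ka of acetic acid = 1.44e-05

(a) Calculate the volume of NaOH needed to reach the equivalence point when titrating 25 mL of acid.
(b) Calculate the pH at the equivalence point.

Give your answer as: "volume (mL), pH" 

moles acid = 0.27 × 25/1000 = 0.00675 mol; V_base = moles/0.17 × 1000 = 39.7 mL. At equivalence only the conjugate base is present: [A⁻] = 0.00675/0.065 = 1.0432e-01 M. Kb = Kw/Ka = 6.94e-10; [OH⁻] = √(Kb × [A⁻]) = 8.5114e-06; pOH = 5.07; pH = 14 - pOH = 8.93.

V = 39.7 mL, pH = 8.93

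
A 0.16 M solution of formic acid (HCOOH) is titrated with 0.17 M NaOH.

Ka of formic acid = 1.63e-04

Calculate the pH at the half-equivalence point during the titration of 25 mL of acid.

At half-equivalence [HA] = [A⁻], so Henderson-Hasselbalch gives pH = pKa = -log(1.63e-04) = 3.79.

pH = pKa = 3.79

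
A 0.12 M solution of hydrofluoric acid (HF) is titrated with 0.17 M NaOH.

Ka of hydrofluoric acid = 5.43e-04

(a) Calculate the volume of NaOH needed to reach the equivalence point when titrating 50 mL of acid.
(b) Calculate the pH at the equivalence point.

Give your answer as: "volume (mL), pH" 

moles acid = 0.12 × 50/1000 = 0.006 mol; V_base = moles/0.17 × 1000 = 35.3 mL. At equivalence only the conjugate base is present: [A⁻] = 0.006/0.085 = 7.0345e-02 M. Kb = Kw/Ka = 1.84e-11; [OH⁻] = √(Kb × [A⁻]) = 1.1382e-06; pOH = 5.94; pH = 14 - pOH = 8.06.

V = 35.3 mL, pH = 8.06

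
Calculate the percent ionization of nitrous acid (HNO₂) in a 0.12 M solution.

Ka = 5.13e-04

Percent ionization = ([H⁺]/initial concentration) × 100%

Using Ka equilibrium: x² + Ka×x - Ka×C = 0. Solving: [H⁺] = 7.5937e-03. Percent = (7.5937e-03/0.12) × 100

Percent ionization = 6.33%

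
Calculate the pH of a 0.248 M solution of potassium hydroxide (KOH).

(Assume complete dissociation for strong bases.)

[OH⁻] = 0.248 M for strong base. pOH = -log[OH⁻] = 0.61, pH = 14 - pOH

pH = 13.39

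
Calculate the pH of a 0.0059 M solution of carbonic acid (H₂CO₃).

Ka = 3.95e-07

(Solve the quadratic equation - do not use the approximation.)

x² + Ka×x - Ka×C = 0. Using quadratic formula: [H⁺] = 4.8078e-05

pH = 4.32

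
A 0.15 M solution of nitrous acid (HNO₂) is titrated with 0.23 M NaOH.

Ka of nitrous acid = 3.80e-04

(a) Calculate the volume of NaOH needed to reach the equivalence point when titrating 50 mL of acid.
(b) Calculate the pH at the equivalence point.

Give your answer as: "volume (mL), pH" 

moles acid = 0.15 × 50/1000 = 0.0075 mol; V_base = moles/0.23 × 1000 = 32.6 mL. At equivalence only the conjugate base is present: [A⁻] = 0.0075/0.083 = 9.0789e-02 M. Kb = Kw/Ka = 2.63e-11; [OH⁻] = √(Kb × [A⁻]) = 1.5457e-06; pOH = 5.81; pH = 14 - pOH = 8.19.

V = 32.6 mL, pH = 8.19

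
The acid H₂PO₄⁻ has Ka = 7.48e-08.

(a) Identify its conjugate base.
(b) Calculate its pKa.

(a) The conjugate base is formed by removing one H⁺ from H₂PO₄⁻, giving HPO₄²⁻. (b) pKa = -log(Ka) = -log(7.48e-08) = 7.13.

Conjugate base: HPO₄²⁻; pK_a = 7.13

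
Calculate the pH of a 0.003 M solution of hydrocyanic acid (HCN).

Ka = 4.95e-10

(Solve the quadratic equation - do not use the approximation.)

x² + Ka×x - Ka×C = 0. Using quadratic formula: [H⁺] = 1.2184e-06

pH = 5.91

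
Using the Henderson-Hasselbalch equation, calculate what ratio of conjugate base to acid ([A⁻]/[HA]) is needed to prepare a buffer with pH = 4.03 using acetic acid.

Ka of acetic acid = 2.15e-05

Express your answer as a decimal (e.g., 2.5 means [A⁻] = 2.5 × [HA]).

pKa = -log(2.15e-05) = 4.6676. pH = pKa + log([A⁻]/[HA]), so log([A⁻]/[HA]) = pH − pKa = 4.03 − 4.6676 = -0.6376. [A⁻]/[HA] = 10^(-0.6376) = 0.230

[A⁻]/[HA] = 0.230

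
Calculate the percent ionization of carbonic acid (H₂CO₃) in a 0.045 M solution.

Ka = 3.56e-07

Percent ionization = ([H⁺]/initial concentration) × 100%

Using Ka equilibrium: x² + Ka×x - Ka×C = 0. Solving: [H⁺] = 1.2639e-04. Percent = (1.2639e-04/0.045) × 100

Percent ionization = 0.281%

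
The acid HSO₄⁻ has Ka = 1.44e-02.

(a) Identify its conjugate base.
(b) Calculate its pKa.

(a) The conjugate base is formed by removing one H⁺ from HSO₄⁻, giving SO₄²⁻. (b) pKa = -log(Ka) = -log(1.44e-02) = 1.84.

Conjugate base: SO₄²⁻; pK_a = 1.84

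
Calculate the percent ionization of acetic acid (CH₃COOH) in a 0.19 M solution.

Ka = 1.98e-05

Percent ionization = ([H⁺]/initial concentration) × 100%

Using Ka equilibrium: x² + Ka×x - Ka×C = 0. Solving: [H⁺] = 1.9297e-03. Percent = (1.9297e-03/0.19) × 100

Percent ionization = 1.02%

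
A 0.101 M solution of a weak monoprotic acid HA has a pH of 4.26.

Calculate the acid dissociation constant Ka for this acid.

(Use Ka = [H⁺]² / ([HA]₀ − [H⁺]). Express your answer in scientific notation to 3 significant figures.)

[H⁺] = 10^(−pH) = 10^(−4.26) = 5.495e-05 M. For HA ⇌ H⁺ + A⁻, Ka = [H⁺][A⁻]/[HA] = [H⁺]² / ([HA]₀ − [H⁺]) = (5.495e-05)² / (0.101 − 5.495e-05) = 2.99e-08.

K_a = 2.99e-08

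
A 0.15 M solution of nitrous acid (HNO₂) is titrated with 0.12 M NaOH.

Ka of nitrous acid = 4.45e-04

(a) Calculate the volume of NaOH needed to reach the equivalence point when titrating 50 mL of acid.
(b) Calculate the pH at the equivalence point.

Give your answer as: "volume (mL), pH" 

moles acid = 0.15 × 50/1000 = 0.0075 mol; V_base = moles/0.12 × 1000 = 62.5 mL. At equivalence only the conjugate base is present: [A⁻] = 0.0075/0.113 = 6.6667e-02 M. Kb = Kw/Ka = 2.25e-11; [OH⁻] = √(Kb × [A⁻]) = 1.2240e-06; pOH = 5.91; pH = 14 - pOH = 8.09.

V = 62.5 mL, pH = 8.09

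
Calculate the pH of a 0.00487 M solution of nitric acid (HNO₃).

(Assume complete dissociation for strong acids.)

[H⁺] = 0.00487 M for strong acid. pH = -log[H⁺] = -log(0.00487)

pH = 2.31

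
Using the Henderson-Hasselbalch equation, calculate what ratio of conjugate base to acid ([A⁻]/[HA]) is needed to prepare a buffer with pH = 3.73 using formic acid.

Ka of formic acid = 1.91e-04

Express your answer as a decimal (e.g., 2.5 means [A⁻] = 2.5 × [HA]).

pKa = -log(1.91e-04) = 3.7190. pH = pKa + log([A⁻]/[HA]), so log([A⁻]/[HA]) = pH − pKa = 3.73 − 3.7190 = 0.0110. [A⁻]/[HA] = 10^(0.0110) = 1.03

[A⁻]/[HA] = 1.03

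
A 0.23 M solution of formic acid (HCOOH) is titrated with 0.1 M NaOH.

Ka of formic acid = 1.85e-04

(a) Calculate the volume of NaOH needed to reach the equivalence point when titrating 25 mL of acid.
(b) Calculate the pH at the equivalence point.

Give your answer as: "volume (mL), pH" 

moles acid = 0.23 × 25/1000 = 0.00575 mol; V_base = moles/0.1 × 1000 = 57.5 mL. At equivalence only the conjugate base is present: [A⁻] = 0.00575/0.083 = 6.9697e-02 M. Kb = Kw/Ka = 5.41e-11; [OH⁻] = √(Kb × [A⁻]) = 1.9410e-06; pOH = 5.71; pH = 14 - pOH = 8.29.

V = 57.5 mL, pH = 8.29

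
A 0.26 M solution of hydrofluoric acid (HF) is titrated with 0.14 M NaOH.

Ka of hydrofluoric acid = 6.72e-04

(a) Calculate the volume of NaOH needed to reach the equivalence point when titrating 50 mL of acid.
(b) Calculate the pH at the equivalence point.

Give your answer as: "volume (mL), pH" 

moles acid = 0.26 × 50/1000 = 0.013 mol; V_base = moles/0.14 × 1000 = 92.9 mL. At equivalence only the conjugate base is present: [A⁻] = 0.013/0.143 = 9.1000e-02 M. Kb = Kw/Ka = 1.49e-11; [OH⁻] = √(Kb × [A⁻]) = 1.1637e-06; pOH = 5.93; pH = 14 - pOH = 8.07.

V = 92.9 mL, pH = 8.07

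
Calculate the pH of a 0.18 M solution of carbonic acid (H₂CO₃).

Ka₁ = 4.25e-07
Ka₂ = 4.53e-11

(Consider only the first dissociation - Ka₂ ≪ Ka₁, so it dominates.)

First dissociation dominates. From Ka₁ = [H⁺][HA⁻]/[H₂A], x² + Ka₁·x − Ka₁·C = 0 with C = 0.18 M and Ka₁ = 4.25e-07. Solving: [H⁺] = (−Ka₁ + √(Ka₁² + 4·Ka₁·C)) / 2 = 2.7637e-04 M. pH = -log(2.7637e-04) = 3.56.

pH = 3.56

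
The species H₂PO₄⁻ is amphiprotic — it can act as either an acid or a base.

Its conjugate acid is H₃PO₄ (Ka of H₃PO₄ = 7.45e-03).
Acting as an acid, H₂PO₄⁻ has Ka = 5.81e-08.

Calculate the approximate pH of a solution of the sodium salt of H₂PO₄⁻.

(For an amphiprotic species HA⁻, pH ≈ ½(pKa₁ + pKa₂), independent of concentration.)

pKa₁ = -log(7.45e-03) = 2.13; pKa₂ = -log(5.81e-08) = 7.24. For an amphiprotic species, pH ≈ ½(pKa₁ + pKa₂) = ½(2.13 + 7.24) = 4.68.

pH = 4.68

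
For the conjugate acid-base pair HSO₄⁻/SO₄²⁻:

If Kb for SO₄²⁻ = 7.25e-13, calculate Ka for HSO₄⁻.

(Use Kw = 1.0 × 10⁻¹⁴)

For a conjugate pair Ka × Kb = Kw, so Ka = Kw/Kb = 1.0 × 10⁻¹⁴ / 7.25e-13 = 1.38e-02.

K_a = 1.38e-02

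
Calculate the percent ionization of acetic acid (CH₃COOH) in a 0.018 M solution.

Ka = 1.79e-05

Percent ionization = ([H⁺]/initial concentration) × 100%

Using Ka equilibrium: x² + Ka×x - Ka×C = 0. Solving: [H⁺] = 5.5875e-04. Percent = (5.5875e-04/0.018) × 100

Percent ionization = 3.1%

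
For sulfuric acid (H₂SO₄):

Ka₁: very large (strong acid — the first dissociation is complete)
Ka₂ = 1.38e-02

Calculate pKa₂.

pKa₂ = -log(Ka₂) = -log(1.38e-02) = 1.86.

pK_{a2} = 1.86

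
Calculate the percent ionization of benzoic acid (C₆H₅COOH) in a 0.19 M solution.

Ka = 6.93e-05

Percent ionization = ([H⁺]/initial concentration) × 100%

Using Ka equilibrium: x² + Ka×x - Ka×C = 0. Solving: [H⁺] = 3.5942e-03. Percent = (3.5942e-03/0.19) × 100

Percent ionization = 1.89%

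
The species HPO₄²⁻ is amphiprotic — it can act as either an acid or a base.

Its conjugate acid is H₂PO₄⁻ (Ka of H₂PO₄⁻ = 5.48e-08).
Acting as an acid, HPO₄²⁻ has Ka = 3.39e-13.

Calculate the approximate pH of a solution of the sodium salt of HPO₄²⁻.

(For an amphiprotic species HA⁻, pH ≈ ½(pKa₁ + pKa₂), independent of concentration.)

pKa₁ = -log(5.48e-08) = 7.26; pKa₂ = -log(3.39e-13) = 12.47. For an amphiprotic species, pH ≈ ½(pKa₁ + pKa₂) = ½(7.26 + 12.47) = 9.87.

pH = 9.87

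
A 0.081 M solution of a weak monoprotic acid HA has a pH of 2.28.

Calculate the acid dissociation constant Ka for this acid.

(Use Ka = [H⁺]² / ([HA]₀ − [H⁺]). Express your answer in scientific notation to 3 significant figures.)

[H⁺] = 10^(−pH) = 10^(−2.28) = 5.248e-03 M. For HA ⇌ H⁺ + A⁻, Ka = [H⁺][A⁻]/[HA] = [H⁺]² / ([HA]₀ − [H⁺]) = (5.248e-03)² / (0.081 − 5.248e-03) = 3.64e-04.

K_a = 3.64e-04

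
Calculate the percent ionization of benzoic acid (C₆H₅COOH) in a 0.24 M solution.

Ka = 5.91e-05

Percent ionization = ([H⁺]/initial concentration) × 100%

Using Ka equilibrium: x² + Ka×x - Ka×C = 0. Solving: [H⁺] = 3.7367e-03. Percent = (3.7367e-03/0.24) × 100

Percent ionization = 1.56%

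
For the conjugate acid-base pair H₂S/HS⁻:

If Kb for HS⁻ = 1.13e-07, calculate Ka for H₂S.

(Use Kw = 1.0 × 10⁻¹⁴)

For a conjugate pair Ka × Kb = Kw, so Ka = Kw/Kb = 1.0 × 10⁻¹⁴ / 1.13e-07 = 8.85e-08.

K_a = 8.85e-08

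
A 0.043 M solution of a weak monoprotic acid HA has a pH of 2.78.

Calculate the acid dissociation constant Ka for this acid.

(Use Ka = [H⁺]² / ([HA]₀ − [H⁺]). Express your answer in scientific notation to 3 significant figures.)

[H⁺] = 10^(−pH) = 10^(−2.78) = 1.660e-03 M. For HA ⇌ H⁺ + A⁻, Ka = [H⁺][A⁻]/[HA] = [H⁺]² / ([HA]₀ − [H⁺]) = (1.660e-03)² / (0.043 − 1.660e-03) = 6.66e-05.

K_a = 6.66e-05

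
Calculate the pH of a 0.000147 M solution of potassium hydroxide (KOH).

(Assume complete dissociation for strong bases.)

[OH⁻] = 0.000147 M for strong base. pOH = -log[OH⁻] = 3.83, pH = 14 - pOH

pH = 10.17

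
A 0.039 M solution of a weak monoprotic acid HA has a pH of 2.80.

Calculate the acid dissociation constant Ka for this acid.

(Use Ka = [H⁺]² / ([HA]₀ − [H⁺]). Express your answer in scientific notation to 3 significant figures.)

[H⁺] = 10^(−pH) = 10^(−2.80) = 1.585e-03 M. For HA ⇌ H⁺ + A⁻, Ka = [H⁺][A⁻]/[HA] = [H⁺]² / ([HA]₀ − [H⁺]) = (1.585e-03)² / (0.039 − 1.585e-03) = 6.71e-05.

K_a = 6.71e-05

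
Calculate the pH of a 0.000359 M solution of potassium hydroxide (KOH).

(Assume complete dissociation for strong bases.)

[OH⁻] = 0.000359 M for strong base. pOH = -log[OH⁻] = 3.44, pH = 14 - pOH

pH = 10.56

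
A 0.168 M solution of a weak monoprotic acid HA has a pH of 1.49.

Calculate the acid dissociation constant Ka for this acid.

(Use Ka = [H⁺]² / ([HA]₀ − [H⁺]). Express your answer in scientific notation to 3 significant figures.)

[H⁺] = 10^(−pH) = 10^(−1.49) = 3.236e-02 M. For HA ⇌ H⁺ + A⁻, Ka = [H⁺][A⁻]/[HA] = [H⁺]² / ([HA]₀ − [H⁺]) = (3.236e-02)² / (0.168 − 3.236e-02) = 7.72e-03.

K_a = 7.72e-03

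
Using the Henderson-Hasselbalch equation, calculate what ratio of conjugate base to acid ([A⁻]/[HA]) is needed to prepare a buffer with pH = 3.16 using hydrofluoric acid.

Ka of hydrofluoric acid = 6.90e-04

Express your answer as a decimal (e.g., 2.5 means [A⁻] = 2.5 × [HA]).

pKa = -log(6.90e-04) = 3.1612. pH = pKa + log([A⁻]/[HA]), so log([A⁻]/[HA]) = pH − pKa = 3.16 − 3.1612 = -0.0012. [A⁻]/[HA] = 10^(-0.0012) = 0.997

[A⁻]/[HA] = 0.997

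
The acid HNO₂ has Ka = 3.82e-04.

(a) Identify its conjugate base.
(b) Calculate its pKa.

(a) The conjugate base is formed by removing one H⁺ from HNO₂, giving NO₂⁻. (b) pKa = -log(Ka) = -log(3.82e-04) = 3.42.

Conjugate base: NO₂⁻; pK_a = 3.42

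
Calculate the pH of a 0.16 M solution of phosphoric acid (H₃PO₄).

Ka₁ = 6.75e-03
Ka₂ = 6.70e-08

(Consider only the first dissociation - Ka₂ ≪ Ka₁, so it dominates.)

First dissociation dominates. From Ka₁ = [H⁺][HA⁻]/[H₂A], x² + Ka₁·x − Ka₁·C = 0 with C = 0.16 M and Ka₁ = 6.75e-03. Solving: [H⁺] = (−Ka₁ + √(Ka₁² + 4·Ka₁·C)) / 2 = 2.9661e-02 M. pH = -log(2.9661e-02) = 1.53.

pH = 1.53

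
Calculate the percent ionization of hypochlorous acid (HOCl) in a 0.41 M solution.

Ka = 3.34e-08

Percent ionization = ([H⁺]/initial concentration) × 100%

Using Ka equilibrium: x² + Ka×x - Ka×C = 0. Solving: [H⁺] = 1.1700e-04. Percent = (1.1700e-04/0.41) × 100

Percent ionization = 0.0285%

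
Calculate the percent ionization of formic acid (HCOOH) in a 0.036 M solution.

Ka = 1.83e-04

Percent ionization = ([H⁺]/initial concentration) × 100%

Using Ka equilibrium: x² + Ka×x - Ka×C = 0. Solving: [H⁺] = 2.4768e-03. Percent = (2.4768e-03/0.036) × 100

Percent ionization = 6.88%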